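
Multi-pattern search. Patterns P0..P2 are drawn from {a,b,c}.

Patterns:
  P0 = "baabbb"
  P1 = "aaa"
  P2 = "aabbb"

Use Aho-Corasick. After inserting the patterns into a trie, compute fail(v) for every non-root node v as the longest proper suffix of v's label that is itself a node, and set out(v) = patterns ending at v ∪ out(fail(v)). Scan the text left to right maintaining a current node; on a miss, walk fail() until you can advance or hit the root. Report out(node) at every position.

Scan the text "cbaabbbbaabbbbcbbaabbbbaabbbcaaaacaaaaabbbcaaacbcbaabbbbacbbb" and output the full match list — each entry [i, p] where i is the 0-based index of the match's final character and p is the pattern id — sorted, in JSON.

Build automaton:
Trie nodes:
  0='ε' goto a→7 b→1
  1='b' goto a→2
  2='ba' goto a→3
  3='baa' goto b→4
  4='baab' goto b→5
  5='baabb' goto b→6
  6='baabbb' goto ·  ←P0
  7='a' goto a→8
  8='aa' goto a→9 b→10
  9='aaa' goto ·  ←P1
  10='aab' goto b→11
  11='aabb' goto b→12
  12='aabbb' goto ·  ←P2

BFS fail/out derivation:
  n1('b'): parent n0 fail=0; on 'b' 0 → fail=0;  out ∅∪∅=∅
  n7('a'): parent n0 fail=0; on 'a' 0 → fail=0;  out ∅∪∅=∅
  n2('ba'): parent n1 fail=0; on 'a' 0 → fail=7;  out ∅∪∅=∅
  n8('aa'): parent n7 fail=0; on 'a' 0 → fail=7;  out ∅∪∅=∅
  n3('baa'): parent n2 fail=7; on 'a' 7 → fail=8;  out ∅∪∅=∅
  n9('aaa'): parent n8 fail=7; on 'a' 7 → fail=8;  out {1}∪∅={1}
  n10('aab'): parent n8 fail=7; on 'b' 7→0 → fail=1;  out ∅∪∅=∅
  n4('baab'): parent n3 fail=8; on 'b' 8 → fail=10;  out ∅∪∅=∅
  n11('aabb'): parent n10 fail=1; on 'b' 1→0 → fail=1;  out ∅∪∅=∅
  n5('baabb'): parent n4 fail=10; on 'b' 10 → fail=11;  out ∅∪∅=∅
  n12('aabbb'): parent n11 fail=1; on 'b' 1→0 → fail=1;  out {2}∪∅={2}
  n6('baabbb'): parent n5 fail=11; on 'b' 11 → fail=12;  out {0}∪{2}={0,2}

Text stream:
pos 0 'c': at 0
pos 1 'b': at 1
pos 2 'a': at 2
pos 3 'a': at 3
pos 4 'b': at 4
pos 5 'b': at 5
pos 6 'b': at 6  → match P0@[1:6],P2@[2:6]
pos 7 'b': at 1 ·f
pos 8 'a': at 2
pos 9 'a': at 3
pos 10 'b': at 4
pos 11 'b': at 5
pos 12 'b': at 6  → match P0@[7:12],P2@[8:12]
pos 13 'b': at 1 ·f
pos 14 'c': at 0 ·f
pos 15 'b': at 1
pos 16 'b': at 1 ·f
pos 17 'a': at 2
pos 18 'a': at 3
pos 19 'b': at 4
pos 20 'b': at 5
pos 21 'b': at 6  → match P0@[16:21],P2@[17:21]
pos 22 'b': at 1 ·f
pos 23 'a': at 2
pos 24 'a': at 3
pos 25 'b': at 4
pos 26 'b': at 5
pos 27 'b': at 6  → match P0@[22:27],P2@[23:27]
pos 28 'c': at 0 ·f
pos 29 'a': at 7
pos 30 'a': at 8
pos 31 'a': at 9  → match P1@[29:31]
pos 32 'a': at 9 ·f  → match P1@[30:32]
pos 33 'c': at 0 ·f
pos 34 'a': at 7
pos 35 'a': at 8
pos 36 'a': at 9  → match P1@[34:36]
pos 37 'a': at 9 ·f  → match P1@[35:37]
pos 38 'a': at 9 ·f  → match P1@[36:38]
pos 39 'b': at 10 ·f
pos 40 'b': at 11
pos 41 'b': at 12  → match P2@[37:41]
pos 42 'c': at 0 ·f
pos 43 'a': at 7
pos 44 'a': at 8
pos 45 'a': at 9  → match P1@[43:45]
pos 46 'c': at 0 ·f
pos 47 'b': at 1
pos 48 'c': at 0 ·f
pos 49 'b': at 1
pos 50 'a': at 2
pos 51 'a': at 3
pos 52 'b': at 4
pos 53 'b': at 5
pos 54 'b': at 6  → match P0@[49:54],P2@[50:54]
pos 55 'b': at 1 ·f
pos 56 'a': at 2
pos 57 'c': at 0 ·f
pos 58 'b': at 1
pos 59 'b': at 1 ·f
pos 60 'b': at 1 ·f

Result: [[6,0],[6,2],[12,0],[12,2],[21,0],[21,2],[27,0],[27,2],[31,1],[32,1],[36,1],[37,1],[38,1],[41,2],[45,1],[54,0],[54,2]]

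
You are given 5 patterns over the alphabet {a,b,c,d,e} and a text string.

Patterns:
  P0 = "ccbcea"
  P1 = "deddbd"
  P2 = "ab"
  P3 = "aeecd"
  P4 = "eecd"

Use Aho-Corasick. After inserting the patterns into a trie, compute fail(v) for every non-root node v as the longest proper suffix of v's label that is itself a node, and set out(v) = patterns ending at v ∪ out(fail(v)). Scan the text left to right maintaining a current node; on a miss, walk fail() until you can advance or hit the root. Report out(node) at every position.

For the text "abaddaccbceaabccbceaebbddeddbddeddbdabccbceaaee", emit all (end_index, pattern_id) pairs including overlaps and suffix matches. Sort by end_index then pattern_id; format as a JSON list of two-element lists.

Build:
Trie (insert patterns):
  n0 'ε': a→13 c→1 d→7 e→19
  n1 'c': c→2
  n2 'cc': b→3
  n3 'ccb': c→4
  n4 'ccbc': e→5
  n5 'ccbce': a→6
  n6 'ccbcea': ·  [P0 ends]
  n7 'd': e→8
  n8 'de': d→9
  n9 'ded': d→10
  n10 'dedd': b→11
  n11 'deddb': d→12
  n12 'deddbd': ·  [P1 ends]
  n13 'a': b→14 e→15
  n14 'ab': ·  [P2 ends]
  n15 'ae': e→16
  n16 'aee': c→17
  n17 'aeec': d→18
  n18 'aeecd': ·  [P3 ends]
  n19 'e': e→20
  n20 'ee': c→21
  n21 'eec': d→22
  n22 'eecd': ·  [P4 ends]

BFS fail/out derivation:
  n1('c'): parent n0 fail=0; on 'c' 0 → fail=0;  out ∅∪∅=∅
  n7('d'): parent n0 fail=0; on 'd' 0 → fail=0;  out ∅∪∅=∅
  n13('a'): parent n0 fail=0; on 'a' 0 → fail=0;  out ∅∪∅=∅
  n19('e'): parent n0 fail=0; on 'e' 0 → fail=0;  out ∅∪∅=∅
  n2('cc'): parent n1 fail=0; on 'c' 0 → fail=1;  out ∅∪∅=∅
  n8('de'): parent n7 fail=0; on 'e' 0 → fail=19;  out ∅∪∅=∅
  n14('ab'): parent n13 fail=0; on 'b' 0 → fail=0;  out {2}∪∅={2}
  n15('ae'): parent n13 fail=0; on 'e' 0 → fail=19;  out ∅∪∅=∅
  n20('ee'): parent n19 fail=0; on 'e' 0 → fail=19;  out ∅∪∅=∅
  n3('ccb'): parent n2 fail=1; on 'b' 1→0 → fail=0;  out ∅∪∅=∅
  n9('ded'): parent n8 fail=19; on 'd' 19→0 → fail=7;  out ∅∪∅=∅
  n16('aee'): parent n15 fail=19; on 'e' 19 → fail=20;  out ∅∪∅=∅
  n21('eec'): parent n20 fail=19; on 'c' 19→0 → fail=1;  out ∅∪∅=∅
  n4('ccbc'): parent n3 fail=0; on 'c' 0 → fail=1;  out ∅∪∅=∅
  n10('dedd'): parent n9 fail=7; on 'd' 7→0 → fail=7;  out ∅∪∅=∅
  n17('aeec'): parent n16 fail=20; on 'c' 20 → fail=21;  out ∅∪∅=∅
  n22('eecd'): parent n21 fail=1; on 'd' 1→0 → fail=7;  out {4}∪∅={4}
  n5('ccbce'): parent n4 fail=1; on 'e' 1→0 → fail=19;  out ∅∪∅=∅
  n11('deddb'): parent n10 fail=7; on 'b' 7→0 → fail=0;  out ∅∪∅=∅
  n18('aeecd'): parent n17 fail=21; on 'd' 21 → fail=22;  out {3}∪{4}={3,4}
  n6('ccbcea'): parent n5 fail=19; on 'a' 19→0 → fail=13;  out {0}∪∅={0}
  n12('deddbd'): parent n11 fail=0; on 'd' 0 → fail=7;  out {1}∪∅={1}

Run:
i=0 'a': node 0→13
i=1 'b': node 13→14  emit P2@[0:1]
i=2 'a': node 14→13 ·f
i=3 'd': node 13→7 ·f
i=4 'd': node 7→7 ·f
i=5 'a': node 7→13 ·f
i=6 'c': node 13→1 ·f
i=7 'c': node 1→2
i=8 'b': node 2→3
i=9 'c': node 3→4
i=10 'e': node 4→5
i=11 'a': node 5→6  emit P0@[6:11]
i=12 'a': node 6→13 ·f
i=13 'b': node 13→14  emit P2@[12:13]
i=14 'c': node 14→1 ·f
i=15 'c': node 1→2
i=16 'b': node 2→3
i=17 'c': node 3→4
i=18 'e': node 4→5
i=19 'a': node 5→6  emit P0@[14:19]
i=20 'e': node 6→15 ·f
i=21 'b': node 15→0 ·f
i=22 'b': node 0→0
i=23 'd': node 0→7
i=24 'd': node 7→7 ·f
i=25 'e': node 7→8
i=26 'd': node 8→9
i=27 'd': node 9→10
i=28 'b': node 10→11
i=29 'd': node 11→12  emit P1@[24:29]
i=30 'd': node 12→7 ·f
i=31 'e': node 7→8
i=32 'd': node 8→9
i=33 'd': node 9→10
i=34 'b': node 10→11
i=35 'd': node 11→12  emit P1@[30:35]
i=36 'a': node 12→13 ·f
i=37 'b': node 13→14  emit P2@[36:37]
i=38 'c': node 14→1 ·f
i=39 'c': node 1→2
i=40 'b': node 2→3
i=41 'c': node 3→4
i=42 'e': node 4→5
i=43 'a': node 5→6  emit P0@[38:43]
i=44 'a': node 6→13 ·f
i=45 'e': node 13→15
i=46 'e': node 15→16

All matches (sorted): [[1,2],[11,0],[13,2],[19,0],[29,1],[35,1],[37,2],[43,0]]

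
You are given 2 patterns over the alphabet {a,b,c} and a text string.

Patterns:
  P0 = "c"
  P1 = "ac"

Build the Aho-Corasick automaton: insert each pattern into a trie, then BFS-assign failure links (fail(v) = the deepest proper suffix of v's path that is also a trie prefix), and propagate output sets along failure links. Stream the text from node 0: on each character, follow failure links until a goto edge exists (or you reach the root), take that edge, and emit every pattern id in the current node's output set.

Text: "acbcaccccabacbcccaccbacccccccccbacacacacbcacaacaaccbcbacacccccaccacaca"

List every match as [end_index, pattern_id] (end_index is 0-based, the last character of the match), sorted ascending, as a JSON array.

Construct AC machine:
Trie nodes:
  n0 'ε': a→2 c→1
  n1 'c': ·  [P0 ends]
  n2 'a': c→3
  n3 'ac': ·  [P1 ends]

BFS fail/out derivation:
  fail(1) 'c': from fail(0)=0 chase 'c': 0 ⇒ 0;  out={0}∪out(0)={0}
  fail(2) 'a': from fail(0)=0 chase 'a': 0 ⇒ 0;  out=∅∪out(0)=∅
  fail(3) 'ac': from fail(2)=0 chase 'c': 0 ⇒ 1;  out={1}∪out(1)={0,1}

Text stream:
pos 0 'a': at 2
pos 1 'c': at 3  emit P0@[1:1],P1@[0:1]
pos 2 'b': at 0 (fail-walked)
pos 3 'c': at 1  emit P0@[3:3]
pos 4 'a': at 2 (fail-walked)
pos 5 'c': at 3  emit P0@[5:5],P1@[4:5]
pos 6 'c': at 1 (fail-walked)  emit P0@[6:6]
pos 7 'c': at 1 (fail-walked)  emit P0@[7:7]
pos 8 'c': at 1 (fail-walked)  emit P0@[8:8]
pos 9 'a': at 2 (fail-walked)
pos 10 'b': at 0 (fail-walked)
pos 11 'a': at 2
pos 12 'c': at 3  emit P0@[12:12],P1@[11:12]
pos 13 'b': at 0 (fail-walked)
pos 14 'c': at 1  emit P0@[14:14]
pos 15 'c': at 1 (fail-walked)  emit P0@[15:15]
pos 16 'c': at 1 (fail-walked)  emit P0@[16:16]
pos 17 'a': at 2 (fail-walked)
pos 18 'c': at 3  emit P0@[18:18],P1@[17:18]
pos 19 'c': at 1 (fail-walked)  emit P0@[19:19]
pos 20 'b': at 0 (fail-walked)
pos 21 'a': at 2
pos 22 'c': at 3  emit P0@[22:22],P1@[21:22]
pos 23 'c': at 1 (fail-walked)  emit P0@[23:23]
pos 24 'c': at 1 (fail-walked)  emit P0@[24:24]
pos 25 'c': at 1 (fail-walked)  emit P0@[25:25]
pos 26 'c': at 1 (fail-walked)  emit P0@[26:26]
pos 27 'c': at 1 (fail-walked)  emit P0@[27:27]
pos 28 'c': at 1 (fail-walked)  emit P0@[28:28]
pos 29 'c': at 1 (fail-walked)  emit P0@[29:29]
pos 30 'c': at 1 (fail-walked)  emit P0@[30:30]
pos 31 'b': at 0 (fail-walked)
pos 32 'a': at 2
pos 33 'c': at 3  emit P0@[33:33],P1@[32:33]
pos 34 'a': at 2 (fail-walked)
pos 35 'c': at 3  emit P0@[35:35],P1@[34:35]
pos 36 'a': at 2 (fail-walked)
pos 37 'c': at 3  emit P0@[37:37],P1@[36:37]
pos 38 'a': at 2 (fail-walked)
pos 39 'c': at 3  emit P0@[39:39],P1@[38:39]
pos 40 'b': at 0 (fail-walked)
pos 41 'c': at 1  emit P0@[41:41]
pos 42 'a': at 2 (fail-walked)
pos 43 'c': at 3  emit P0@[43:43],P1@[42:43]
pos 44 'a': at 2 (fail-walked)
pos 45 'a': at 2 (fail-walked)
pos 46 'c': at 3  emit P0@[46:46],P1@[45:46]
pos 47 'a': at 2 (fail-walked)
pos 48 'a': at 2 (fail-walked)
pos 49 'c': at 3  emit P0@[49:49],P1@[48:49]
pos 50 'c': at 1 (fail-walked)  emit P0@[50:50]
pos 51 'b': at 0 (fail-walked)
pos 52 'c': at 1  emit P0@[52:52]
pos 53 'b': at 0 (fail-walked)
pos 54 'a': at 2
pos 55 'c': at 3  emit P0@[55:55],P1@[54:55]
pos 56 'a': at 2 (fail-walked)
pos 57 'c': at 3  emit P0@[57:57],P1@[56:57]
pos 58 'c': at 1 (fail-walked)  emit P0@[58:58]
pos 59 'c': at 1 (fail-walked)  emit P0@[59:59]
pos 60 'c': at 1 (fail-walked)  emit P0@[60:60]
pos 61 'c': at 1 (fail-walked)  emit P0@[61:61]
pos 62 'a': at 2 (fail-walked)
pos 63 'c': at 3  emit P0@[63:63],P1@[62:63]
pos 64 'c': at 1 (fail-walked)  emit P0@[64:64]
pos 65 'a': at 2 (fail-walked)
pos 66 'c': at 3  emit P0@[66:66],P1@[65:66]
pos 67 'a': at 2 (fail-walked)
pos 68 'c': at 3  emit P0@[68:68],P1@[67:68]
pos 69 'a': at 2 (fail-walked)

Result: [[1,0],[1,1],[3,0],[5,0],[5,1],[6,0],[7,0],[8,0],[12,0],[12,1],[14,0],[15,0],[16,0],[18,0],[18,1],[19,0],[22,0],[22,1],[23,0],[24,0],[25,0],[26,0],[27,0],[28,0],[29,0],[30,0],[33,0],[33,1],[35,0],[35,1],[37,0],[37,1],[39,0],[39,1],[41,0],[43,0],[43,1],[46,0],[46,1],[49,0],[49,1],[50,0],[52,0],[55,0],[55,1],[57,0],[57,1],[58,0],[59,0],[60,0],[61,0],[63,0],[63,1],[64,0],[66,0],[66,1],[68,0],[68,1]]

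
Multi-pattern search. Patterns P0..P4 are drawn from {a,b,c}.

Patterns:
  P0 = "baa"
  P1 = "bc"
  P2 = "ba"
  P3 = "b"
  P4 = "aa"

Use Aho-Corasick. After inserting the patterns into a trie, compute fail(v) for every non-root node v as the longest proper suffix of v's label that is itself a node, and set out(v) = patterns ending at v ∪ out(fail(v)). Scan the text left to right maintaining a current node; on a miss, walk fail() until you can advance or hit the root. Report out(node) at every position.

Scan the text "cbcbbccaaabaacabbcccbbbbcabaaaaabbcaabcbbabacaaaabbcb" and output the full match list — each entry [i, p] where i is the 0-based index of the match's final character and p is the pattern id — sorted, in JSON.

Construct AC machine:
Trie nodes:
  0='ε' goto a→5 b→1
  1='b' goto a→2 c→4  [P3 ends]
  2='ba' goto a→3  [P2 ends]
  3='baa' goto ·  [P0 ends]
  4='bc' goto ·  [P1 ends]
  5='a' goto a→6
  6='aa' goto ·  [P4 ends]

Failure links (BFS by depth):
  fail(1) 'b': from fail(0)=0 chase 'b': 0 ⇒ 0;  out={3}∪out(0)={3}
  fail(5) 'a': from fail(0)=0 chase 'a': 0 ⇒ 0;  out=∅∪out(0)=∅
  fail(2) 'ba': from fail(1)=0 chase 'a': 0 ⇒ 5;  out={2}∪out(5)={2}
  fail(4) 'bc': from fail(1)=0 chase 'c': 0 ⇒ 0;  out={1}∪out(0)={1}
  fail(6) 'aa': from fail(5)=0 chase 'a': 0 ⇒ 5;  out={4}∪out(5)={4}
  fail(3) 'baa': from fail(2)=5 chase 'a': 5 ⇒ 6;  out={0}∪out(6)={0,4}

Text stream:
[0] read 'c'  n0⇒n0
[1] read 'b'  n0⇒n1  emit P3@[1:1]
[2] read 'c'  n1⇒n4  emit P1@[1:2]
[3] read 'b'  n4⇒n1 (fail-walked)  emit P3@[3:3]
[4] read 'b'  n1⇒n1 (fail-walked)  emit P3@[4:4]
[5] read 'c'  n1⇒n4  emit P1@[4:5]
[6] read 'c'  n4⇒n0 (fail-walked)
[7] read 'a'  n0⇒n5
[8] read 'a'  n5⇒n6  emit P4@[7:8]
[9] read 'a'  n6⇒n6 (fail-walked)  emit P4@[8:9]
[10] read 'b'  n6⇒n1 (fail-walked)  emit P3@[10:10]
[11] read 'a'  n1⇒n2  emit P2@[10:11]
[12] read 'a'  n2⇒n3  emit P0@[10:12],P4@[11:12]
[13] read 'c'  n3⇒n0 (fail-walked)
[14] read 'a'  n0⇒n5
[15] read 'b'  n5⇒n1 (fail-walked)  emit P3@[15:15]
[16] read 'b'  n1⇒n1 (fail-walked)  emit P3@[16:16]
[17] read 'c'  n1⇒n4  emit P1@[16:17]
[18] read 'c'  n4⇒n0 (fail-walked)
[19] read 'c'  n0⇒n0
[20] read 'b'  n0⇒n1  emit P3@[20:20]
[21] read 'b'  n1⇒n1 (fail-walked)  emit P3@[21:21]
[22] read 'b'  n1⇒n1 (fail-walked)  emit P3@[22:22]
[23] read 'b'  n1⇒n1 (fail-walked)  emit P3@[23:23]
[24] read 'c'  n1⇒n4  emit P1@[23:24]
[25] read 'a'  n4⇒n5 (fail-walked)
[26] read 'b'  n5⇒n1 (fail-walked)  emit P3@[26:26]
[27] read 'a'  n1⇒n2  emit P2@[26:27]
[28] read 'a'  n2⇒n3  emit P0@[26:28],P4@[27:28]
[29] read 'a'  n3⇒n6 (fail-walked)  emit P4@[28:29]
[30] read 'a'  n6⇒n6 (fail-walked)  emit P4@[29:30]
[31] read 'a'  n6⇒n6 (fail-walked)  emit P4@[30:31]
[32] read 'b'  n6⇒n1 (fail-walked)  emit P3@[32:32]
[33] read 'b'  n1⇒n1 (fail-walked)  emit P3@[33:33]
[34] read 'c'  n1⇒n4  emit P1@[33:34]
[35] read 'a'  n4⇒n5 (fail-walked)
[36] read 'a'  n5⇒n6  emit P4@[35:36]
[37] read 'b'  n6⇒n1 (fail-walked)  emit P3@[37:37]
[38] read 'c'  n1⇒n4  emit P1@[37:38]
[39] read 'b'  n4⇒n1 (fail-walked)  emit P3@[39:39]
[40] read 'b'  n1⇒n1 (fail-walked)  emit P3@[40:40]
[41] read 'a'  n1⇒n2  emit P2@[40:41]
[42] read 'b'  n2⇒n1 (fail-walked)  emit P3@[42:42]
[43] read 'a'  n1⇒n2  emit P2@[42:43]
[44] read 'c'  n2⇒n0 (fail-walked)
[45] read 'a'  n0⇒n5
[46] read 'a'  n5⇒n6  emit P4@[45:46]
[47] read 'a'  n6⇒n6 (fail-walked)  emit P4@[46:47]
[48] read 'a'  n6⇒n6 (fail-walked)  emit P4@[47:48]
[49] read 'b'  n6⇒n1 (fail-walked)  emit P3@[49:49]
[50] read 'b'  n1⇒n1 (fail-walked)  emit P3@[50:50]
[51] read 'c'  n1⇒n4  emit P1@[50:51]
[52] read 'b'  n4⇒n1 (fail-walked)  emit P3@[52:52]

Result: [[1,3],[2,1],[3,3],[4,3],[5,1],[8,4],[9,4],[10,3],[11,2],[12,0],[12,4],[15,3],[16,3],[17,1],[20,3],[21,3],[22,3],[23,3],[24,1],[26,3],[27,2],[28,0],[28,4],[29,4],[30,4],[31,4],[32,3],[33,3],[34,1],[36,4],[37,3],[38,1],[39,3],[40,3],[41,2],[42,3],[43,2],[46,4],[47,4],[48,4],[49,3],[50,3],[51,1],[52,3]]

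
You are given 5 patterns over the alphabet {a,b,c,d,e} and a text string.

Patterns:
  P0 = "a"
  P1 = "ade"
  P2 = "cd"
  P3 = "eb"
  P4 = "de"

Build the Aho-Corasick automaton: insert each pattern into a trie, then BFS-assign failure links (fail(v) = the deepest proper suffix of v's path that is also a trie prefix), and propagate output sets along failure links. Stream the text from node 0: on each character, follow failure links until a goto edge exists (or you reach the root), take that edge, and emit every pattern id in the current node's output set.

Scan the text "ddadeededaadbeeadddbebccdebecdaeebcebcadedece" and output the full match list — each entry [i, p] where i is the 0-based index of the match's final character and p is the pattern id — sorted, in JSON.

Construct AC machine:
Trie (insert patterns):
  0='ε' goto a→1 c→4 d→8 e→6
  1='a' goto d→2  [P0 ends]
  2='ad' goto e→3
  3='ade' goto ·  [P1 ends]
  4='c' goto d→5
  5='cd' goto ·  [P2 ends]
  6='e' goto b→7
  7='eb' goto ·  [P3 ends]
  8='d' goto e→9
  9='de' goto ·  [P4 ends]

Failure links (BFS by depth):
  n1('a'): parent n0 fail=0; on 'a' 0 → fail=0;  out {0}∪∅={0}
  n4('c'): parent n0 fail=0; on 'c' 0 → fail=0;  out ∅∪∅=∅
  n6('e'): parent n0 fail=0; on 'e' 0 → fail=0;  out ∅∪∅=∅
  n8('d'): parent n0 fail=0; on 'd' 0 → fail=0;  out ∅∪∅=∅
  n2('ad'): parent n1 fail=0; on 'd' 0 → fail=8;  out ∅∪∅=∅
  n5('cd'): parent n4 fail=0; on 'd' 0 → fail=8;  out {2}∪∅={2}
  n7('eb'): parent n6 fail=0; on 'b' 0 → fail=0;  out {3}∪∅={3}
  n9('de'): parent n8 fail=0; on 'e' 0 → fail=6;  out {4}∪∅={4}
  n3('ade'): parent n2 fail=8; on 'e' 8 → fail=9;  out {1}∪{4}={1,4}

Text stream:
[0] read 'd'  n0⇒n8
[1] read 'd'  n8⇒n8 (fail-walked)
[2] read 'a'  n8⇒n1 (fail-walked)  → match P0@[2:2]
[3] read 'd'  n1⇒n2
[4] read 'e'  n2⇒n3  → match P1@[2:4],P4@[3:4]
[5] read 'e'  n3⇒n6 (fail-walked)
[6] read 'd'  n6⇒n8 (fail-walked)
[7] read 'e'  n8⇒n9  → match P4@[6:7]
[8] read 'd'  n9⇒n8 (fail-walked)
[9] read 'a'  n8⇒n1 (fail-walked)  → match P0@[9:9]
[10] read 'a'  n1⇒n1 (fail-walked)  → match P0@[10:10]
[11] read 'd'  n1⇒n2
[12] read 'b'  n2⇒n0 (fail-walked)
[13] read 'e'  n0⇒n6
[14] read 'e'  n6⇒n6 (fail-walked)
[15] read 'a'  n6⇒n1 (fail-walked)  → match P0@[15:15]
[16] read 'd'  n1⇒n2
[17] read 'd'  n2⇒n8 (fail-walked)
[18] read 'd'  n8⇒n8 (fail-walked)
[19] read 'b'  n8⇒n0 (fail-walked)
[20] read 'e'  n0⇒n6
[21] read 'b'  n6⇒n7  → match P3@[20:21]
[22] read 'c'  n7⇒n4 (fail-walked)
[23] read 'c'  n4⇒n4 (fail-walked)
[24] read 'd'  n4⇒n5  → match P2@[23:24]
[25] read 'e'  n5⇒n9 (fail-walked)  → match P4@[24:25]
[26] read 'b'  n9⇒n7 (fail-walked)  → match P3@[25:26]
[27] read 'e'  n7⇒n6 (fail-walked)
[28] read 'c'  n6⇒n4 (fail-walked)
[29] read 'd'  n4⇒n5  → match P2@[28:29]
[30] read 'a'  n5⇒n1 (fail-walked)  → match P0@[30:30]
[31] read 'e'  n1⇒n6 (fail-walked)
[32] read 'e'  n6⇒n6 (fail-walked)
[33] read 'b'  n6⇒n7  → match P3@[32:33]
[34] read 'c'  n7⇒n4 (fail-walked)
[35] read 'e'  n4⇒n6 (fail-walked)
[36] read 'b'  n6⇒n7  → match P3@[35:36]
[37] read 'c'  n7⇒n4 (fail-walked)
[38] read 'a'  n4⇒n1 (fail-walked)  → match P0@[38:38]
[39] read 'd'  n1⇒n2
[40] read 'e'  n2⇒n3  → match P1@[38:40],P4@[39:40]
[41] read 'd'  n3⇒n8 (fail-walked)
[42] read 'e'  n8⇒n9  → match P4@[41:42]
[43] read 'c'  n9⇒n4 (fail-walked)
[44] read 'e'  n4⇒n6 (fail-walked)

Result: [[2,0],[4,1],[4,4],[7,4],[9,0],[10,0],[15,0],[21,3],[24,2],[25,4],[26,3],[29,2],[30,0],[33,3],[36,3],[38,0],[40,1],[40,4],[42,4]]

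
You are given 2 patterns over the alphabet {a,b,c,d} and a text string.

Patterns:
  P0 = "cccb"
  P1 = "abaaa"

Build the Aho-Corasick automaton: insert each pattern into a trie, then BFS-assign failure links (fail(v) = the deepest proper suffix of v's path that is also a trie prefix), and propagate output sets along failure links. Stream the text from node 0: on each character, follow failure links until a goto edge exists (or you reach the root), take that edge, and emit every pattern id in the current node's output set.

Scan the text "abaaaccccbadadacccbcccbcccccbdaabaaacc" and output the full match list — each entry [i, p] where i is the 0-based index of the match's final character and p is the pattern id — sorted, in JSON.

Construct AC machine:
Trie (insert patterns):
  0='ε' goto a→5 c→1
  1='c' goto c→2
  2='cc' goto c→3
  3='ccc' goto b→4
  4='cccb' goto ·  [P0 ends]
  5='a' goto b→6
  6='ab' goto a→7
  7='aba' goto a→8
  8='abaa' goto a→9
  9='abaaa' goto ·  [P1 ends]

Failure links (BFS by depth):
  fail(1) 'c': from fail(0)=0 chase 'c': 0 ⇒ 0;  out=∅∪out(0)=∅
  fail(5) 'a': from fail(0)=0 chase 'a': 0 ⇒ 0;  out=∅∪out(0)=∅
  fail(2) 'cc': from fail(1)=0 chase 'c': 0 ⇒ 1;  out=∅∪out(1)=∅
  fail(6) 'ab': from fail(5)=0 chase 'b': 0 ⇒ 0;  out=∅∪out(0)=∅
  fail(3) 'ccc': from fail(2)=1 chase 'c': 1 ⇒ 2;  out=∅∪out(2)=∅
  fail(7) 'aba': from fail(6)=0 chase 'a': 0 ⇒ 5;  out=∅∪out(5)=∅
  fail(4) 'cccb': from fail(3)=2 chase 'b': 2→1→0 ⇒ 0;  out={0}∪out(0)={0}
  fail(8) 'abaa': from fail(7)=5 chase 'a': 5→0 ⇒ 5;  out=∅∪out(5)=∅
  fail(9) 'abaaa': from fail(8)=5 chase 'a': 5→0 ⇒ 5;  out={1}∪out(5)={1}

Run:
i=0 'a': node 0→5
i=1 'b': node 5→6
i=2 'a': node 6→7
i=3 'a': node 7→8
i=4 'a': node 8→9  → match P1@[0:4]
i=5 'c': node 9→1 (fail-walked)
i=6 'c': node 1→2
i=7 'c': node 2→3
i=8 'c': node 3→3 (fail-walked)
i=9 'b': node 3→4  → match P0@[6:9]
i=10 'a': node 4→5 (fail-walked)
i=11 'd': node 5→0 (fail-walked)
i=12 'a': node 0→5
i=13 'd': node 5→0 (fail-walked)
i=14 'a': node 0→5
i=15 'c': node 5→1 (fail-walked)
i=16 'c': node 1→2
i=17 'c': node 2→3
i=18 'b': node 3→4  → match P0@[15:18]
i=19 'c': node 4→1 (fail-walked)
i=20 'c': node 1→2
i=21 'c': node 2→3
i=22 'b': node 3→4  → match P0@[19:22]
i=23 'c': node 4→1 (fail-walked)
i=24 'c': node 1→2
i=25 'c': node 2→3
i=26 'c': node 3→3 (fail-walked)
i=27 'c': node 3→3 (fail-walked)
i=28 'b': node 3→4  → match P0@[25:28]
i=29 'd': node 4→0 (fail-walked)
i=30 'a': node 0→5
i=31 'a': node 5→5 (fail-walked)
i=32 'b': node 5→6
i=33 'a': node 6→7
i=34 'a': node 7→8
i=35 'a': node 8→9  → match P1@[31:35]
i=36 'c': node 9→1 (fail-walked)
i=37 'c': node 1→2

All matches (sorted): [[4,1],[9,0],[18,0],[22,0],[28,0],[35,1]]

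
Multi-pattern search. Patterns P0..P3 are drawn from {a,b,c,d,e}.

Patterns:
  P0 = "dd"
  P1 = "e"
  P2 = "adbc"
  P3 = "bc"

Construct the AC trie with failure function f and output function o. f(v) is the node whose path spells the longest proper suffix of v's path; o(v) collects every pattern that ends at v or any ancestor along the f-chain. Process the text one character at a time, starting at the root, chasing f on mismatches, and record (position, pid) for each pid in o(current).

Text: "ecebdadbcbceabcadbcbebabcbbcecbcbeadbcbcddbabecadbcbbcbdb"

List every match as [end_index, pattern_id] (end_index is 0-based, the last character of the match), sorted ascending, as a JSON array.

Build automaton:
Trie (insert patterns):
  n0 'ε': a→4 b→8 d→1 e→3
  n1 'd': d→2
  n2 'dd': ·  ←P0
  n3 'e': ·  ←P1
  n4 'a': d→5
  n5 'ad': b→6
  n6 'adb': c→7
  n7 'adbc': ·  ←P2
  n8 'b': c→9
  n9 'bc': ·  ←P3

BFS fail/out derivation:
  fail(1) 'd': from fail(0)=0 chase 'd': 0 ⇒ 0;  out=∅∪out(0)=∅
  fail(3) 'e': from fail(0)=0 chase 'e': 0 ⇒ 0;  out={1}∪out(0)={1}
  fail(4) 'a': from fail(0)=0 chase 'a': 0 ⇒ 0;  out=∅∪out(0)=∅
  fail(8) 'b': from fail(0)=0 chase 'b': 0 ⇒ 0;  out=∅∪out(0)=∅
  fail(2) 'dd': from fail(1)=0 chase 'd': 0 ⇒ 1;  out={0}∪out(1)={0}
  fail(5) 'ad': from fail(4)=0 chase 'd': 0 ⇒ 1;  out=∅∪out(1)=∅
  fail(9) 'bc': from fail(8)=0 chase 'c': 0 ⇒ 0;  out={3}∪out(0)={3}
  fail(6) 'adb': from fail(5)=1 chase 'b': 1→0 ⇒ 8;  out=∅∪out(8)=∅
  fail(7) 'adbc': from fail(6)=8 chase 'c': 8 ⇒ 9;  out={2}∪out(9)={2,3}

Scan:
pos 0 'e': at 3  ** P1@[0:0]
pos 1 'c': at 0 ·f
pos 2 'e': at 3  ** P1@[2:2]
pos 3 'b': at 8 ·f
pos 4 'd': at 1 ·f
pos 5 'a': at 4 ·f
pos 6 'd': at 5
pos 7 'b': at 6
pos 8 'c': at 7  ** P2@[5:8],P3@[7:8]
pos 9 'b': at 8 ·f
pos 10 'c': at 9  ** P3@[9:10]
pos 11 'e': at 3 ·f  ** P1@[11:11]
pos 12 'a': at 4 ·f
pos 13 'b': at 8 ·f
pos 14 'c': at 9  ** P3@[13:14]
pos 15 'a': at 4 ·f
pos 16 'd': at 5
pos 17 'b': at 6
pos 18 'c': at 7  ** P2@[15:18],P3@[17:18]
pos 19 'b': at 8 ·f
pos 20 'e': at 3 ·f  ** P1@[20:20]
pos 21 'b': at 8 ·f
pos 22 'a': at 4 ·f
pos 23 'b': at 8 ·f
pos 24 'c': at 9  ** P3@[23:24]
pos 25 'b': at 8 ·f
pos 26 'b': at 8 ·f
pos 27 'c': at 9  ** P3@[26:27]
pos 28 'e': at 3 ·f  ** P1@[28:28]
pos 29 'c': at 0 ·f
pos 30 'b': at 8
pos 31 'c': at 9  ** P3@[30:31]
pos 32 'b': at 8 ·f
pos 33 'e': at 3 ·f  ** P1@[33:33]
pos 34 'a': at 4 ·f
pos 35 'd': at 5
pos 36 'b': at 6
pos 37 'c': at 7  ** P2@[34:37],P3@[36:37]
pos 38 'b': at 8 ·f
pos 39 'c': at 9  ** P3@[38:39]
pos 40 'd': at 1 ·f
pos 41 'd': at 2  ** P0@[40:41]
pos 42 'b': at 8 ·f
pos 43 'a': at 4 ·f
pos 44 'b': at 8 ·f
pos 45 'e': at 3 ·f  ** P1@[45:45]
pos 46 'c': at 0 ·f
pos 47 'a': at 4
pos 48 'd': at 5
pos 49 'b': at 6
pos 50 'c': at 7  ** P2@[47:50],P3@[49:50]
pos 51 'b': at 8 ·f
pos 52 'b': at 8 ·f
pos 53 'c': at 9  ** P3@[52:53]
pos 54 'b': at 8 ·f
pos 55 'd': at 1 ·f
pos 56 'b': at 8 ·f

All matches (sorted): [[0,1],[2,1],[8,2],[8,3],[10,3],[11,1],[14,3],[18,2],[18,3],[20,1],[24,3],[27,3],[28,1],[31,3],[33,1],[37,2],[37,3],[39,3],[41,0],[45,1],[50,2],[50,3],[53,3]]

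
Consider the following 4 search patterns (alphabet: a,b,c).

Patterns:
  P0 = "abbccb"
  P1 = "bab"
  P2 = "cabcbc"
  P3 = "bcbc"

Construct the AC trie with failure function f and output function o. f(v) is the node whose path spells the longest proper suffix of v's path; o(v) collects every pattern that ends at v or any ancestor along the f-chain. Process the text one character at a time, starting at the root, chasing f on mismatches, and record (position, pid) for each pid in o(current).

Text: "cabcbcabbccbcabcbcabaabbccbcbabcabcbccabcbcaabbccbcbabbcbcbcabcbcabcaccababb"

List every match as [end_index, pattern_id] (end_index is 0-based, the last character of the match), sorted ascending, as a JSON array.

Construct AC machine:
Trie nodes:
  0='ε' goto a→1 b→7 c→10
  1='a' goto b→2
  2='ab' goto b→3
  3='abb' goto c→4
  4='abbc' goto c→5
  5='abbcc' goto b→6
  6='abbccb' goto ·  ←P0
  7='b' goto a→8 c→16
  8='ba' goto b→9
  9='bab' goto ·  ←P1
  10='c' goto a→11
  11='ca' goto b→12
  12='cab' goto c→13
  13='cabc' goto b→14
  14='cabcb' goto c→15
  15='cabcbc' goto ·  ←P2
  16='bc' goto b→17
  17='bcb' goto c→18
  18='bcbc' goto ·  ←P3

BFS fail/out derivation:
  n1('a'): parent n0 fail=0; on 'a' 0 → fail=0;  out ∅∪∅=∅
  n7('b'): parent n0 fail=0; on 'b' 0 → fail=0;  out ∅∪∅=∅
  n10('c'): parent n0 fail=0; on 'c' 0 → fail=0;  out ∅∪∅=∅
  n2('ab'): parent n1 fail=0; on 'b' 0 → fail=7;  out ∅∪∅=∅
  n8('ba'): parent n7 fail=0; on 'a' 0 → fail=1;  out ∅∪∅=∅
  n11('ca'): parent n10 fail=0; on 'a' 0 → fail=1;  out ∅∪∅=∅
  n16('bc'): parent n7 fail=0; on 'c' 0 → fail=10;  out ∅∪∅=∅
  n3('abb'): parent n2 fail=7; on 'b' 7→0 → fail=7;  out ∅∪∅=∅
  n9('bab'): parent n8 fail=1; on 'b' 1 → fail=2;  out {1}∪∅={1}
  n12('cab'): parent n11 fail=1; on 'b' 1 → fail=2;  out ∅∪∅=∅
  n17('bcb'): parent n16 fail=10; on 'b' 10→0 → fail=7;  out ∅∪∅=∅
  n4('abbc'): parent n3 fail=7; on 'c' 7 → fail=16;  out ∅∪∅=∅
  n13('cabc'): parent n12 fail=2; on 'c' 2→7 → fail=16;  out ∅∪∅=∅
  n18('bcbc'): parent n17 fail=7; on 'c' 7 → fail=16;  out {3}∪∅={3}
  n5('abbcc'): parent n4 fail=16; on 'c' 16→10→0 → fail=10;  out ∅∪∅=∅
  n14('cabcb'): parent n13 fail=16; on 'b' 16 → fail=17;  out ∅∪∅=∅
  n6('abbccb'): parent n5 fail=10; on 'b' 10→0 → fail=7;  out {0}∪∅={0}
  n15('cabcbc'): parent n14 fail=17; on 'c' 17 → fail=18;  out {2}∪{3}={2,3}

Scan:
[0] read 'c'  n0⇒n10
[1] read 'a'  n10⇒n11
[2] read 'b'  n11⇒n12
[3] read 'c'  n12⇒n13
[4] read 'b'  n13⇒n14
[5] read 'c'  n14⇒n15  ** P2@[0:5],P3@[2:5]
[6] read 'a'  n15⇒n11 (via fail)
[7] read 'b'  n11⇒n12
[8] read 'b'  n12⇒n3 (via fail)
[9] read 'c'  n3⇒n4
[10] read 'c'  n4⇒n5
[11] read 'b'  n5⇒n6  ** P0@[6:11]
[12] read 'c'  n6⇒n16 (via fail)
[13] read 'a'  n16⇒n11 (via fail)
[14] read 'b'  n11⇒n12
[15] read 'c'  n12⇒n13
[16] read 'b'  n13⇒n14
[17] read 'c'  n14⇒n15  ** P2@[12:17],P3@[14:17]
[18] read 'a'  n15⇒n11 (via fail)
[19] read 'b'  n11⇒n12
[20] read 'a'  n12⇒n8 (via fail)
[21] read 'a'  n8⇒n1 (via fail)
[22] read 'b'  n1⇒n2
[23] read 'b'  n2⇒n3
[24] read 'c'  n3⇒n4
[25] read 'c'  n4⇒n5
[26] read 'b'  n5⇒n6  ** P0@[21:26]
[27] read 'c'  n6⇒n16 (via fail)
[28] read 'b'  n16⇒n17
[29] read 'a'  n17⇒n8 (via fail)
[30] read 'b'  n8⇒n9  ** P1@[28:30]
[31] read 'c'  n9⇒n16 (via fail)
[32] read 'a'  n16⇒n11 (via fail)
[33] read 'b'  n11⇒n12
[34] read 'c'  n12⇒n13
[35] read 'b'  n13⇒n14
[36] read 'c'  n14⇒n15  ** P2@[31:36],P3@[33:36]
[37] read 'c'  n15⇒n10 (via fail)
[38] read 'a'  n10⇒n11
[39] read 'b'  n11⇒n12
[40] read 'c'  n12⇒n13
[41] read 'b'  n13⇒n14
[42] read 'c'  n14⇒n15  ** P2@[37:42],P3@[39:42]
[43] read 'a'  n15⇒n11 (via fail)
[44] read 'a'  n11⇒n1 (via fail)
[45] read 'b'  n1⇒n2
[46] read 'b'  n2⇒n3
[47] read 'c'  n3⇒n4
[48] read 'c'  n4⇒n5
[49] read 'b'  n5⇒n6  ** P0@[44:49]
[50] read 'c'  n6⇒n16 (via fail)
[51] read 'b'  n16⇒n17
[52] read 'a'  n17⇒n8 (via fail)
[53] read 'b'  n8⇒n9  ** P1@[51:53]
[54] read 'b'  n9⇒n3 (via fail)
[55] read 'c'  n3⇒n4
[56] read 'b'  n4⇒n17 (via fail)
[57] read 'c'  n17⇒n18  ** P3@[54:57]
[58] read 'b'  n18⇒n17 (via fail)
[59] read 'c'  n17⇒n18  ** P3@[56:59]
[60] read 'a'  n18⇒n11 (via fail)
[61] read 'b'  n11⇒n12
[62] read 'c'  n12⇒n13
[63] read 'b'  n13⇒n14
[64] read 'c'  n14⇒n15  ** P2@[59:64],P3@[61:64]
[65] read 'a'  n15⇒n11 (via fail)
[66] read 'b'  n11⇒n12
[67] read 'c'  n12⇒n13
[68] read 'a'  n13⇒n11 (via fail)
[69] read 'c'  n11⇒n10 (via fail)
[70] read 'c'  n10⇒n10 (via fail)
[71] read 'a'  n10⇒n11
[72] read 'b'  n11⇒n12
[73] read 'a'  n12⇒n8 (via fail)
[74] read 'b'  n8⇒n9  ** P1@[72:74]
[75] read 'b'  n9⇒n3 (via fail)

Matches: [[5,2],[5,3],[11,0],[17,2],[17,3],[26,0],[30,1],[36,2],[36,3],[42,2],[42,3],[49,0],[53,1],[57,3],[59,3],[64,2],[64,3],[74,1]]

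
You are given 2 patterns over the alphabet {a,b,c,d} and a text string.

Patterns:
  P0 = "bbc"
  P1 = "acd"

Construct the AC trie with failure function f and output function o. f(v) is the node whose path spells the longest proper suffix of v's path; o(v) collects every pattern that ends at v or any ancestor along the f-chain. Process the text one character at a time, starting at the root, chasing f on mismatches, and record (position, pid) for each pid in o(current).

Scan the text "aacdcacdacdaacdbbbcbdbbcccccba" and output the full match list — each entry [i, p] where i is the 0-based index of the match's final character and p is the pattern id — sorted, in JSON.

Build automaton:
Trie (insert patterns):
  0='ε' goto a→4 b→1
  1='b' goto b→2
  2='bb' goto c→3
  3='bbc' goto ·  [P0 ends]
  4='a' goto c→5
  5='ac' goto d→6
  6='acd' goto ·  [P1 ends]

BFS fail/out derivation:
  fail(1) 'b': from fail(0)=0 chase 'b': 0 ⇒ 0;  out=∅∪out(0)=∅
  fail(4) 'a': from fail(0)=0 chase 'a': 0 ⇒ 0;  out=∅∪out(0)=∅
  fail(2) 'bb': from fail(1)=0 chase 'b': 0 ⇒ 1;  out=∅∪out(1)=∅
  fail(5) 'ac': from fail(4)=0 chase 'c': 0 ⇒ 0;  out=∅∪out(0)=∅
  fail(3) 'bbc': from fail(2)=1 chase 'c': 1→0 ⇒ 0;  out={0}∪out(0)={0}
  fail(6) 'acd': from fail(5)=0 chase 'd': 0 ⇒ 0;  out={1}∪out(0)={1}

Text stream:
i=0 'a': node 0→4
i=1 'a': node 4→4 ·f
i=2 'c': node 4→5
i=3 'd': node 5→6  emit P1@[1:3]
i=4 'c': node 6→0 ·f
i=5 'a': node 0→4
i=6 'c': node 4→5
i=7 'd': node 5→6  emit P1@[5:7]
i=8 'a': node 6→4 ·f
i=9 'c': node 4→5
i=10 'd': node 5→6  emit P1@[8:10]
i=11 'a': node 6→4 ·f
i=12 'a': node 4→4 ·f
i=13 'c': node 4→5
i=14 'd': node 5→6  emit P1@[12:14]
i=15 'b': node 6→1 ·f
i=16 'b': node 1→2
i=17 'b': node 2→2 ·f
i=18 'c': node 2→3  emit P0@[16:18]
i=19 'b': node 3→1 ·f
i=20 'd': node 1→0 ·f
i=21 'b': node 0→1
i=22 'b': node 1→2
i=23 'c': node 2→3  emit P0@[21:23]
i=24 'c': node 3→0 ·f
i=25 'c': node 0→0
i=26 'c': node 0→0
i=27 'c': node 0→0
i=28 'b': node 0→1
i=29 'a': node 1→4 ·f

Matches: [[3,1],[7,1],[10,1],[14,1],[18,0],[23,0]]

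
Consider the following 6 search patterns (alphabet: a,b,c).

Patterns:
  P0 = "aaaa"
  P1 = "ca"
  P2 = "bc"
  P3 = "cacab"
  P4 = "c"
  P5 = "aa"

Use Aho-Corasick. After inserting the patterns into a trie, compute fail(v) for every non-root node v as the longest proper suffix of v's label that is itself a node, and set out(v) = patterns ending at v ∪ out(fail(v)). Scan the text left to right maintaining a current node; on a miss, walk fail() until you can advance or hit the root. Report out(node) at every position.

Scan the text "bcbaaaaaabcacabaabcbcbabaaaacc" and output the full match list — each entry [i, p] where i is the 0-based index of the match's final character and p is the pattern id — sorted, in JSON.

Construct AC machine:
Trie nodes:
  0='ε' goto a→1 b→7 c→5
  1='a' goto a→2
  2='aa' goto a→3  ←P5
  3='aaa' goto a→4
  4='aaaa' goto ·  ←P0
  5='c' goto a→6  ←P4
  6='ca' goto c→9  ←P1
  7='b' goto c→8
  8='bc' goto ·  ←P2
  9='cac' goto a→10
  10='caca' goto b→11
  11='cacab' goto ·  ←P3

BFS fail/out derivation:
  fail(1) 'a': from fail(0)=0 chase 'a': 0 ⇒ 0;  out=∅∪out(0)=∅
  fail(5) 'c': from fail(0)=0 chase 'c': 0 ⇒ 0;  out={4}∪out(0)={4}
  fail(7) 'b': from fail(0)=0 chase 'b': 0 ⇒ 0;  out=∅∪out(0)=∅
  fail(2) 'aa': from fail(1)=0 chase 'a': 0 ⇒ 1;  out={5}∪out(1)={5}
  fail(6) 'ca': from fail(5)=0 chase 'a': 0 ⇒ 1;  out={1}∪out(1)={1}
  fail(8) 'bc': from fail(7)=0 chase 'c': 0 ⇒ 5;  out={2}∪out(5)={2,4}
  fail(3) 'aaa': from fail(2)=1 chase 'a': 1 ⇒ 2;  out=∅∪out(2)={5}
  fail(9) 'cac': from fail(6)=1 chase 'c': 1→0 ⇒ 5;  out=∅∪out(5)={4}
  fail(4) 'aaaa': from fail(3)=2 chase 'a': 2 ⇒ 3;  out={0}∪out(3)={0,5}
  fail(10) 'caca': from fail(9)=5 chase 'a': 5 ⇒ 6;  out=∅∪out(6)={1}
  fail(11) 'cacab': from fail(10)=6 chase 'b': 6→1→0 ⇒ 7;  out={3}∪out(7)={3}

Run:
pos 0 'b': at 7
pos 1 'c': at 8  → match P2@[0:1],P4@[1:1]
pos 2 'b': at 7 (fail-walked)
pos 3 'a': at 1 (fail-walked)
pos 4 'a': at 2  → match P5@[3:4]
pos 5 'a': at 3  → match P5@[4:5]
pos 6 'a': at 4  → match P0@[3:6],P5@[5:6]
pos 7 'a': at 4 (fail-walked)  → match P0@[4:7],P5@[6:7]
pos 8 'a': at 4 (fail-walked)  → match P0@[5:8],P5@[7:8]
pos 9 'b': at 7 (fail-walked)
pos 10 'c': at 8  → match P2@[9:10],P4@[10:10]
pos 11 'a': at 6 (fail-walked)  → match P1@[10:11]
pos 12 'c': at 9  → match P4@[12:12]
pos 13 'a': at 10  → match P1@[12:13]
pos 14 'b': at 11  → match P3@[10:14]
pos 15 'a': at 1 (fail-walked)
pos 16 'a': at 2  → match P5@[15:16]
pos 17 'b': at 7 (fail-walked)
pos 18 'c': at 8  → match P2@[17:18],P4@[18:18]
pos 19 'b': at 7 (fail-walked)
pos 20 'c': at 8  → match P2@[19:20],P4@[20:20]
pos 21 'b': at 7 (fail-walked)
pos 22 'a': at 1 (fail-walked)
pos 23 'b': at 7 (fail-walked)
pos 24 'a': at 1 (fail-walked)
pos 25 'a': at 2  → match P5@[24:25]
pos 26 'a': at 3  → match P5@[25:26]
pos 27 'a': at 4  → match P0@[24:27],P5@[26:27]
pos 28 'c': at 5 (fail-walked)  → match P4@[28:28]
pos 29 'c': at 5 (fail-walked)  → match P4@[29:29]

Matches: [[1,2],[1,4],[4,5],[5,5],[6,0],[6,5],[7,0],[7,5],[8,0],[8,5],[10,2],[10,4],[11,1],[12,4],[13,1],[14,3],[16,5],[18,2],[18,4],[20,2],[20,4],[25,5],[26,5],[27,0],[27,5],[28,4],[29,4]]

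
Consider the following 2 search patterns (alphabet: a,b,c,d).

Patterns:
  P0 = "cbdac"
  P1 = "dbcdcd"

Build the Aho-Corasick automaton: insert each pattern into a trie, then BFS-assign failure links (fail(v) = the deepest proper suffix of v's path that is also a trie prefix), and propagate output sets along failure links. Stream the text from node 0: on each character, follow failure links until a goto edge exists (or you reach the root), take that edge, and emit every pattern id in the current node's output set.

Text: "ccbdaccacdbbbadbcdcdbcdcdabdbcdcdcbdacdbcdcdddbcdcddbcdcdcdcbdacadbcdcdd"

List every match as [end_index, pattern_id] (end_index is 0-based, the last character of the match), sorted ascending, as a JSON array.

Construct AC machine:
Trie (insert patterns):
  0='ε' goto c→1 d→6
  1='c' goto b→2
  2='cb' goto d→3
  3='cbd' goto a→4
  4='cbda' goto c→5
  5='cbdac' goto ·  [P0 ends]
  6='d' goto b→7
  7='db' goto c→8
  8='dbc' goto d→9
  9='dbcd' goto c→10
  10='dbcdc' goto d→11
  11='dbcdcd' goto ·  [P1 ends]

Failure links (BFS by depth):
  n1('c'): parent n0 fail=0; on 'c' 0 → fail=0;  out ∅∪∅=∅
  n6('d'): parent n0 fail=0; on 'd' 0 → fail=0;  out ∅∪∅=∅
  n2('cb'): parent n1 fail=0; on 'b' 0 → fail=0;  out ∅∪∅=∅
  n7('db'): parent n6 fail=0; on 'b' 0 → fail=0;  out ∅∪∅=∅
  n3('cbd'): parent n2 fail=0; on 'd' 0 → fail=6;  out ∅∪∅=∅
  n8('dbc'): parent n7 fail=0; on 'c' 0 → fail=1;  out ∅∪∅=∅
  n4('cbda'): parent n3 fail=6; on 'a' 6→0 → fail=0;  out ∅∪∅=∅
  n9('dbcd'): parent n8 fail=1; on 'd' 1→0 → fail=6;  out ∅∪∅=∅
  n5('cbdac'): parent n4 fail=0; on 'c' 0 → fail=1;  out {0}∪∅={0}
  n10('dbcdc'): parent n9 fail=6; on 'c' 6→0 → fail=1;  out ∅∪∅=∅
  n11('dbcdcd'): parent n10 fail=1; on 'd' 1→0 → fail=6;  out {1}∪∅={1}

Text stream:
[0] read 'c'  n0⇒n1
[1] read 'c'  n1⇒n1 (fail-walked)
[2] read 'b'  n1⇒n2
[3] read 'd'  n2⇒n3
[4] read 'a'  n3⇒n4
[5] read 'c'  n4⇒n5  → match P0@[1:5]
[6] read 'c'  n5⇒n1 (fail-walked)
[7] read 'a'  n1⇒n0 (fail-walked)
[8] read 'c'  n0⇒n1
[9] read 'd'  n1⇒n6 (fail-walked)
[10] read 'b'  n6⇒n7
[11] read 'b'  n7⇒n0 (fail-walked)
[12] read 'b'  n0⇒n0
[13] read 'a'  n0⇒n0
[14] read 'd'  n0⇒n6
[15] read 'b'  n6⇒n7
[16] read 'c'  n7⇒n8
[17] read 'd'  n8⇒n9
[18] read 'c'  n9⇒n10
[19] read 'd'  n10⇒n11  → match P1@[14:19]
[20] read 'b'  n11⇒n7 (fail-walked)
[21] read 'c'  n7⇒n8
[22] read 'd'  n8⇒n9
[23] read 'c'  n9⇒n10
[24] read 'd'  n10⇒n11  → match P1@[19:24]
[25] read 'a'  n11⇒n0 (fail-walked)
[26] read 'b'  n0⇒n0
[27] read 'd'  n0⇒n6
[28] read 'b'  n6⇒n7
[29] read 'c'  n7⇒n8
[30] read 'd'  n8⇒n9
[31] read 'c'  n9⇒n10
[32] read 'd'  n10⇒n11  → match P1@[27:32]
[33] read 'c'  n11⇒n1 (fail-walked)
[34] read 'b'  n1⇒n2
[35] read 'd'  n2⇒n3
[36] read 'a'  n3⇒n4
[37] read 'c'  n4⇒n5  → match P0@[33:37]
[38] read 'd'  n5⇒n6 (fail-walked)
[39] read 'b'  n6⇒n7
[40] read 'c'  n7⇒n8
[41] read 'd'  n8⇒n9
[42] read 'c'  n9⇒n10
[43] read 'd'  n10⇒n11  → match P1@[38:43]
[44] read 'd'  n11⇒n6 (fail-walked)
[45] read 'd'  n6⇒n6 (fail-walked)
[46] read 'b'  n6⇒n7
[47] read 'c'  n7⇒n8
[48] read 'd'  n8⇒n9
[49] read 'c'  n9⇒n10
[50] read 'd'  n10⇒n11  → match P1@[45:50]
[51] read 'd'  n11⇒n6 (fail-walked)
[52] read 'b'  n6⇒n7
[53] read 'c'  n7⇒n8
[54] read 'd'  n8⇒n9
[55] read 'c'  n9⇒n10
[56] read 'd'  n10⇒n11  → match P1@[51:56]
[57] read 'c'  n11⇒n1 (fail-walked)
[58] read 'd'  n1⇒n6 (fail-walked)
[59] read 'c'  n6⇒n1 (fail-walked)
[60] read 'b'  n1⇒n2
[61] read 'd'  n2⇒n3
[62] read 'a'  n3⇒n4
[63] read 'c'  n4⇒n5  → match P0@[59:63]
[64] read 'a'  n5⇒n0 (fail-walked)
[65] read 'd'  n0⇒n6
[66] read 'b'  n6⇒n7
[67] read 'c'  n7⇒n8
[68] read 'd'  n8⇒n9
[69] read 'c'  n9⇒n10
[70] read 'd'  n10⇒n11  → match P1@[65:70]
[71] read 'd'  n11⇒n6 (fail-walked)

All matches (sorted): [[5,0],[19,1],[24,1],[32,1],[37,0],[43,1],[50,1],[56,1],[63,0],[70,1]]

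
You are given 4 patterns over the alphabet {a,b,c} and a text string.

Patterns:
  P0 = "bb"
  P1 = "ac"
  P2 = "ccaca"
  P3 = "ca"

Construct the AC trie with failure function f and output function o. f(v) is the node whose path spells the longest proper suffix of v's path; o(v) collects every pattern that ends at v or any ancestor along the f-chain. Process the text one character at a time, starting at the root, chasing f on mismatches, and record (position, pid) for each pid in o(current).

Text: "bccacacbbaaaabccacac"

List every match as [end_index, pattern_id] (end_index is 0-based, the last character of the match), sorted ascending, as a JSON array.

Construct AC machine:
Trie nodes:
  n0 'ε': a→3 b→1 c→5
  n1 'b': b→2
  n2 'bb': ·  [P0 ends]
  n3 'a': c→4
  n4 'ac': ·  [P1 ends]
  n5 'c': a→10 c→6
  n6 'cc': a→7
  n7 'cca': c→8
  n8 'ccac': a→9
  n9 'ccaca': ·  [P2 ends]
  n10 'ca': ·  [P3 ends]

Failure links (BFS by depth):
  n1('b'): parent n0 fail=0; on 'b' 0 → fail=0;  out ∅∪∅=∅
  n3('a'): parent n0 fail=0; on 'a' 0 → fail=0;  out ∅∪∅=∅
  n5('c'): parent n0 fail=0; on 'c' 0 → fail=0;  out ∅∪∅=∅
  n2('bb'): parent n1 fail=0; on 'b' 0 → fail=1;  out {0}∪∅={0}
  n4('ac'): parent n3 fail=0; on 'c' 0 → fail=5;  out {1}∪∅={1}
  n6('cc'): parent n5 fail=0; on 'c' 0 → fail=5;  out ∅∪∅=∅
  n10('ca'): parent n5 fail=0; on 'a' 0 → fail=3;  out {3}∪∅={3}
  n7('cca'): parent n6 fail=5; on 'a' 5 → fail=10;  out ∅∪{3}={3}
  n8('ccac'): parent n7 fail=10; on 'c' 10→3 → fail=4;  out ∅∪{1}={1}
  n9('ccaca'): parent n8 fail=4; on 'a' 4→5 → fail=10;  out {2}∪{3}={2,3}

Scan:
i=0 'b': node 0→1
i=1 'c': node 1→5 (via fail)
i=2 'c': node 5→6
i=3 'a': node 6→7  → match P3@[2:3]
i=4 'c': node 7→8  → match P1@[3:4]
i=5 'a': node 8→9  → match P2@[1:5],P3@[4:5]
i=6 'c': node 9→4 (via fail)  → match P1@[5:6]
i=7 'b': node 4→1 (via fail)
i=8 'b': node 1→2  → match P0@[7:8]
i=9 'a': node 2→3 (via fail)
i=10 'a': node 3→3 (via fail)
i=11 'a': node 3→3 (via fail)
i=12 'a': node 3→3 (via fail)
i=13 'b': node 3→1 (via fail)
i=14 'c': node 1→5 (via fail)
i=15 'c': node 5→6
i=16 'a': node 6→7  → match P3@[15:16]
i=17 'c': node 7→8  → match P1@[16:17]
i=18 'a': node 8→9  → match P2@[14:18],P3@[17:18]
i=19 'c': node 9→4 (via fail)  → match P1@[18:19]

All matches (sorted): [[3,3],[4,1],[5,2],[5,3],[6,1],[8,0],[16,3],[17,1],[18,2],[18,3],[19,1]]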